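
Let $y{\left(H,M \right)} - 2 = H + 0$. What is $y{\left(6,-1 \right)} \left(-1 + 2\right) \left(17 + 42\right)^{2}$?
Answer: $27848$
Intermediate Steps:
$y{\left(H,M \right)} = 2 + H$ ($y{\left(H,M \right)} = 2 + \left(H + 0\right) = 2 + H$)
$y{\left(6,-1 \right)} \left(-1 + 2\right) \left(17 + 42\right)^{2} = \left(2 + 6\right) \left(-1 + 2\right) \left(17 + 42\right)^{2} = 8 \cdot 1 \cdot 59^{2} = 8 \cdot 3481 = 27848$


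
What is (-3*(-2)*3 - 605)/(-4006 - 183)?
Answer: 587/4189 ≈ 0.14013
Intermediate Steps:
(-3*(-2)*3 - 605)/(-4006 - 183) = (6*3 - 605)/(-4189) = (18 - 605)*(-1/4189) = -587*(-1/4189) = 587/4189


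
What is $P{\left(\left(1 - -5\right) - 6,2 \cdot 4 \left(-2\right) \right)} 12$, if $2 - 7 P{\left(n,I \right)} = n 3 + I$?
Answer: $\frac{216}{7} \approx 30.857$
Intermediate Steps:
$P{\left(n,I \right)} = \frac{2}{7} - \frac{3 n}{7} - \frac{I}{7}$ ($P{\left(n,I \right)} = \frac{2}{7} - \frac{n 3 + I}{7} = \frac{2}{7} - \frac{3 n + I}{7} = \frac{2}{7} - \frac{I + 3 n}{7} = \frac{2}{7} - \left(\frac{I}{7} + \frac{3 n}{7}\right) = \frac{2}{7} - \frac{3 n}{7} - \frac{I}{7}$)
$P{\left(\left(1 - -5\right) - 6,2 \cdot 4 \left(-2\right) \right)} 12 = \left(\frac{2}{7} - \frac{3 \left(\left(1 - -5\right) - 6\right)}{7} - \frac{2 \cdot 4 \left(-2\right)}{7}\right) 12 = \left(\frac{2}{7} - \frac{3 \left(\left(1 + 5\right) - 6\right)}{7} - \frac{8 \left(-2\right)}{7}\right) 12 = \left(\frac{2}{7} - \frac{3 \left(6 - 6\right)}{7} - - \frac{16}{7}\right) 12 = \left(\frac{2}{7} - 0 + \frac{16}{7}\right) 12 = \left(\frac{2}{7} + 0 + \frac{16}{7}\right) 12 = \frac{18}{7} \cdot 12 = \frac{216}{7}$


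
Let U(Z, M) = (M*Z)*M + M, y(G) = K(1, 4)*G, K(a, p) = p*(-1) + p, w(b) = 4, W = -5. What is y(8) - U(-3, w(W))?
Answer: 44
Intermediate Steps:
K(a, p) = 0 (K(a, p) = -p + p = 0)
y(G) = 0 (y(G) = 0*G = 0)
U(Z, M) = M + Z*M² (U(Z, M) = Z*M² + M = M + Z*M²)
y(8) - U(-3, w(W)) = 0 - 4*(1 + 4*(-3)) = 0 - 4*(1 - 12) = 0 - 4*(-11) = 0 - 1*(-44) = 0 + 44 = 44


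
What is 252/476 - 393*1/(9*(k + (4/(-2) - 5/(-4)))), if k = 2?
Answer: -8773/255 ≈ -34.404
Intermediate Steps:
252/476 - 393*1/(9*(k + (4/(-2) - 5/(-4)))) = 252/476 - 393*1/(9*(2 + (4/(-2) - 5/(-4)))) = 252*(1/476) - 393*1/(9*(2 + (4*(-½) - 5*(-¼)))) = 9/17 - 393*1/(9*(2 + (-2 + 5/4))) = 9/17 - 393*1/(9*(2 - ¾)) = 9/17 - 393/((5/4)*9) = 9/17 - 393/45/4 = 9/17 - 393*4/45 = 9/17 - 524/15 = -8773/255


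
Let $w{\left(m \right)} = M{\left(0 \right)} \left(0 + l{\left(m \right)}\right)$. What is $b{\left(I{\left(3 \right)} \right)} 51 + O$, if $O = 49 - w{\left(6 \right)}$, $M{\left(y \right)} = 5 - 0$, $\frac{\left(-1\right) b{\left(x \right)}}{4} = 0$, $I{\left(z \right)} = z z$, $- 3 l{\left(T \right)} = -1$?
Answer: $\frac{142}{3} \approx 47.333$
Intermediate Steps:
$l{\left(T \right)} = \frac{1}{3}$ ($l{\left(T \right)} = \left(- \frac{1}{3}\right) \left(-1\right) = \frac{1}{3}$)
$I{\left(z \right)} = z^{2}$
$b{\left(x \right)} = 0$ ($b{\left(x \right)} = \left(-4\right) 0 = 0$)
$M{\left(y \right)} = 5$ ($M{\left(y \right)} = 5 + 0 = 5$)
$w{\left(m \right)} = \frac{5}{3}$ ($w{\left(m \right)} = 5 \left(0 + \frac{1}{3}\right) = 5 \cdot \frac{1}{3} = \frac{5}{3}$)
$O = \frac{142}{3}$ ($O = 49 - \frac{5}{3} = \frac{142}{3} \approx 47.333$)
$b{\left(I{\left(3 \right)} \right)} 51 + O = 0 \cdot 51 + \frac{142}{3} = 0 + \frac{142}{3} = \frac{142}{3}$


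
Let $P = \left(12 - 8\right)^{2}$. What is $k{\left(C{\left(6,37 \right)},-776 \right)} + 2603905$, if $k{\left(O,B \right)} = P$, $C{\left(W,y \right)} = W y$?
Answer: $2603921$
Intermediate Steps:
$P = 16$ ($P = 4^{2} = 16$)
$k{\left(O,B \right)} = 16$
$k{\left(C{\left(6,37 \right)},-776 \right)} + 2603905 = 16 + 2603905 = 2603921$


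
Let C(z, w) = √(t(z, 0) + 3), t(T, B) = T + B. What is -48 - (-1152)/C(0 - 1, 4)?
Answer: -48 + 576*√2 ≈ 766.59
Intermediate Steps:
t(T, B) = B + T
C(z, w) = √(3 + z) (C(z, w) = √((0 + z) + 3) = √(z + 3) = √(3 + z))
-48 - (-1152)/C(0 - 1, 4) = -48 - (-1152)/(√(3 + (0 - 1))) = -48 - (-1152)/(√(3 - 1)) = -48 - (-1152)/(√2) = -48 - (-1152)*√2/2 = -48 - (-576)*√2 = -48 + 576*√2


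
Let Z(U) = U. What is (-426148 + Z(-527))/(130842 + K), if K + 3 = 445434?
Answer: -142225/192091 ≈ -0.74040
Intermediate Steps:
K = 445431 (K = -3 + 445434 = 445431)
(-426148 + Z(-527))/(130842 + K) = (-426148 - 527)/(130842 + 445431) = -426675/576273 = -426675*1/576273 = -142225/192091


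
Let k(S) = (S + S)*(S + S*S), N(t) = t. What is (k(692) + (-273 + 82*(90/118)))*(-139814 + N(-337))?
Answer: -5488118675120169/59 ≈ -9.3019e+13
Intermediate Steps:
k(S) = 2*S*(S + S**2) (k(S) = (2*S)*(S + S**2) = 2*S*(S + S**2))
(k(692) + (-273 + 82*(90/118)))*(-139814 + N(-337)) = (2*692**2*(1 + 692) + (-273 + 82*(90/118)))*(-139814 - 337) = (2*478864*693 + (-273 + 82*(90*(1/118))))*(-140151) = (663705504 + (-273 + 82*(45/59)))*(-140151) = (663705504 + (-273 + 3690/59))*(-140151) = (663705504 - 12417/59)*(-140151) = (39158612319/59)*(-140151) = -5488118675120169/59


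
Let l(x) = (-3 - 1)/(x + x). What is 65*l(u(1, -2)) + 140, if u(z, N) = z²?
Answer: 10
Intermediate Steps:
l(x) = -2/x (l(x) = -4*1/(2*x) = -2/x)
65*l(u(1, -2)) + 140 = 65*(-2/(1²)) + 140 = 65*(-2/1) + 140 = 65*(-2*1) + 140 = 65*(-2) + 140 = -130 + 140 = 10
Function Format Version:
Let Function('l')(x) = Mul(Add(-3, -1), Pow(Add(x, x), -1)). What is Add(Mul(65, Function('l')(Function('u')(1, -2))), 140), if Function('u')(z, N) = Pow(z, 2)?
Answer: 10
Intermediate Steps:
Function('l')(x) = Mul(-2, Pow(x, -1)) (Function('l')(x) = Mul(-4, Pow(Mul(2, x), -1)) = Mul(-4, Mul(Rational(1, 2), Pow(x, -1))) = Mul(-2, Pow(x, -1)))
Add(Mul(65, Function('l')(Function('u')(1, -2))), 140) = Add(Mul(65, Mul(-2, Pow(Pow(1, 2), -1))), 140) = Add(Mul(65, Mul(-2, Pow(1, -1))), 140) = Add(Mul(65, Mul(-2, 1)), 140) = Add(Mul(65, -2), 140) = Add(-130, 140) = 10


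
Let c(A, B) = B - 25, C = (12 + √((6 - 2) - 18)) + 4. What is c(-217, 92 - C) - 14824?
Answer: -14773 - I*√14 ≈ -14773.0 - 3.7417*I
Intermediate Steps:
C = 16 + I*√14 (C = (12 + √(4 - 18)) + 4 = (12 + √(-14)) + 4 = (12 + I*√14) + 4 = 16 + I*√14 ≈ 16.0 + 3.7417*I)
c(A, B) = -25 + B
c(-217, 92 - C) - 14824 = (-25 + (92 - (16 + I*√14))) - 14824 = (-25 + (92 + (-16 - I*√14))) - 14824 = (-25 + (76 - I*√14)) - 14824 = (51 - I*√14) - 14824 = -14773 - I*√14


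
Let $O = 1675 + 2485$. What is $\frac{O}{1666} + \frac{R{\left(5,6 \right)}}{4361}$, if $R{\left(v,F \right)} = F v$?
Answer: $\frac{185630}{74137} \approx 2.5039$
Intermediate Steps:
$O = 4160$
$\frac{O}{1666} + \frac{R{\left(5,6 \right)}}{4361} = \frac{4160}{1666} + \frac{6 \cdot 5}{4361} = 4160 \cdot \frac{1}{1666} + 30 \cdot \frac{1}{4361} = \frac{2080}{833} + \frac{30}{4361} = \frac{185630}{74137}$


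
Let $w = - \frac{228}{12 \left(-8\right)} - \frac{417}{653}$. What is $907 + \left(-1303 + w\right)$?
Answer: $- \frac{2059633}{5224} \approx -394.26$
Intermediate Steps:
$w = \frac{9071}{5224}$ ($w = - \frac{228}{-96} - \frac{417}{653} = \left(-228\right) \left(- \frac{1}{96}\right) - \frac{417}{653} = \frac{19}{8} - \frac{417}{653} = \frac{9071}{5224} \approx 1.7364$)
$907 + \left(-1303 + w\right) = 907 + \left(-1303 + \frac{9071}{5224}\right) = 907 - \frac{6797801}{5224} = - \frac{2059633}{5224}$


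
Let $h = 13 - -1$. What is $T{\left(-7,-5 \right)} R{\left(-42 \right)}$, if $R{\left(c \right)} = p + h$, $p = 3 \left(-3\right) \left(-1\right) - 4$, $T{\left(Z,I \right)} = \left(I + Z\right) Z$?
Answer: $1596$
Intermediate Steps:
$T{\left(Z,I \right)} = Z \left(I + Z\right)$
$p = 5$ ($p = \left(-9\right) \left(-1\right) - 4 = 9 - 4 = 5$)
$h = 14$ ($h = 13 + 1 = 14$)
$R{\left(c \right)} = 19$ ($R{\left(c \right)} = 5 + 14 = 19$)
$T{\left(-7,-5 \right)} R{\left(-42 \right)} = - 7 \left(-5 - 7\right) 19 = \left(-7\right) \left(-12\right) 19 = 84 \cdot 19 = 1596$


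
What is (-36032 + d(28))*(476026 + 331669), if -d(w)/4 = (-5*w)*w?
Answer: -16438208640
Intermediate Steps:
d(w) = 20*w² (d(w) = -4*(-5*w)*w = -(-20)*w² = 20*w²)
(-36032 + d(28))*(476026 + 331669) = (-36032 + 20*28²)*(476026 + 331669) = (-36032 + 20*784)*807695 = (-36032 + 15680)*807695 = -20352*807695 = -16438208640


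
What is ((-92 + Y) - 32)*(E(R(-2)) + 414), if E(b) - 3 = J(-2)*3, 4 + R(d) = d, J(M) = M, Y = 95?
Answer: -11919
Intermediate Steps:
R(d) = -4 + d
E(b) = -3 (E(b) = 3 - 2*3 = 3 - 6 = -3)
((-92 + Y) - 32)*(E(R(-2)) + 414) = ((-92 + 95) - 32)*(-3 + 414) = (3 - 32)*411 = -29*411 = -11919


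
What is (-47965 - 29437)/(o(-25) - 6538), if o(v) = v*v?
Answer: 77402/5913 ≈ 13.090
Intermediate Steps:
o(v) = v²
(-47965 - 29437)/(o(-25) - 6538) = (-47965 - 29437)/((-25)² - 6538) = -77402/(625 - 6538) = -77402/(-5913) = -77402*(-1/5913) = 77402/5913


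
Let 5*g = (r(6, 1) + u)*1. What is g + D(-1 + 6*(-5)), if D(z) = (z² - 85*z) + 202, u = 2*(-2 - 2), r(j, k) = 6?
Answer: 18988/5 ≈ 3797.6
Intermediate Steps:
u = -8 (u = 2*(-4) = -8)
g = -⅖ (g = ((6 - 8)*1)/5 = (-2*1)/5 = (⅕)*(-2) = -⅖ ≈ -0.40000)
D(z) = 202 + z² - 85*z
g + D(-1 + 6*(-5)) = -⅖ + (202 + (-1 + 6*(-5))² - 85*(-1 + 6*(-5))) = -⅖ + (202 + (-1 - 30)² - 85*(-1 - 30)) = -⅖ + (202 + (-31)² - 85*(-31)) = -⅖ + (202 + 961 + 2635) = -⅖ + 3798 = 18988/5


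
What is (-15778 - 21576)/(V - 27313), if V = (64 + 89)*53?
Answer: 18677/9602 ≈ 1.9451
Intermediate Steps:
V = 8109 (V = 153*53 = 8109)
(-15778 - 21576)/(V - 27313) = (-15778 - 21576)/(8109 - 27313) = -37354/(-19204) = -37354*(-1/19204) = 18677/9602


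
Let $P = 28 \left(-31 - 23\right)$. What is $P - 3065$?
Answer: $-4577$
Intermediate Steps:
$P = -1512$ ($P = 28 \left(-54\right) = -1512$)
$P - 3065 = -1512 - 3065 = -4577$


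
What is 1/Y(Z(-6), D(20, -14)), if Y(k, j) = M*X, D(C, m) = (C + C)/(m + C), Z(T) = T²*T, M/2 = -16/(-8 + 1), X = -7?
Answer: -1/32 ≈ -0.031250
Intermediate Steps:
M = 32/7 (M = 2*(-16/(-8 + 1)) = 2*(-16/(-7)) = 2*(-16*(-⅐)) = 2*(16/7) = 32/7 ≈ 4.5714)
Z(T) = T³
D(C, m) = 2*C/(C + m) (D(C, m) = (2*C)/(C + m) = 2*C/(C + m))
Y(k, j) = -32 (Y(k, j) = (32/7)*(-7) = -32)
1/Y(Z(-6), D(20, -14)) = 1/(-32) = -1/32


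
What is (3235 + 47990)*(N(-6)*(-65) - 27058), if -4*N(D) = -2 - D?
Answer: -1382716425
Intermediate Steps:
N(D) = 1/2 + D/4 (N(D) = -(-2 - D)/4 = 1/2 + D/4)
(3235 + 47990)*(N(-6)*(-65) - 27058) = (3235 + 47990)*((1/2 + (1/4)*(-6))*(-65) - 27058) = 51225*((1/2 - 3/2)*(-65) - 27058) = 51225*(-1*(-65) - 27058) = 51225*(65 - 27058) = 51225*(-26993) = -1382716425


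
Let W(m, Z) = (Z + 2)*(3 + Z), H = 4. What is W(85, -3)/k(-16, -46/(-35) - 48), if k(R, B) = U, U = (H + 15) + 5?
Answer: 0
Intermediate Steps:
W(m, Z) = (2 + Z)*(3 + Z)
U = 24 (U = (4 + 15) + 5 = 19 + 5 = 24)
k(R, B) = 24
W(85, -3)/k(-16, -46/(-35) - 48) = (6 + (-3)² + 5*(-3))/24 = (6 + 9 - 15)*(1/24) = 0*(1/24) = 0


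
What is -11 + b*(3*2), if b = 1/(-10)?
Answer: -58/5 ≈ -11.600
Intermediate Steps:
b = -⅒ ≈ -0.10000
-11 + b*(3*2) = -11 - 3*2/10 = -11 - ⅒*6 = -11 - ⅗ = -58/5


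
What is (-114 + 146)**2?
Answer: 1024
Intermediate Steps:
(-114 + 146)**2 = 32**2 = 1024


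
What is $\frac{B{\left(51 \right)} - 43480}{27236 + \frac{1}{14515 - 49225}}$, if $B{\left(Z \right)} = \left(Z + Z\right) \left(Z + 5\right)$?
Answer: $- \frac{1310927280}{945361559} \approx -1.3867$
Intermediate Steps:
$B{\left(Z \right)} = 2 Z \left(5 + Z\right)$
$\frac{B{\left(51 \right)} - 43480}{27236 + \frac{1}{14515 - 49225}} = \frac{2 \cdot 51 \left(5 + 51\right) - 43480}{27236 + \frac{1}{14515 - 49225}} = \frac{2 \cdot 51 \cdot 56 - 43480}{27236 + \frac{1}{-34710}} = \frac{5712 - 43480}{27236 - \frac{1}{34710}} = - \frac{37768}{\frac{945361559}{34710}} = \left(-37768\right) \frac{34710}{945361559} = - \frac{1310927280}{945361559}$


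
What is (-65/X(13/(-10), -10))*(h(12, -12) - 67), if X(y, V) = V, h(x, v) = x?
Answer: -715/2 ≈ -357.50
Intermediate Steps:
(-65/X(13/(-10), -10))*(h(12, -12) - 67) = (-65/(-10))*(12 - 67) = -65*(-⅒)*(-55) = (13/2)*(-55) = -715/2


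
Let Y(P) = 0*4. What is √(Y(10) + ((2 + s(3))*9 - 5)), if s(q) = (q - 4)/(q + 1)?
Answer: √43/2 ≈ 3.2787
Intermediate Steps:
Y(P) = 0
s(q) = (-4 + q)/(1 + q)
√(Y(10) + ((2 + s(3))*9 - 5)) = √(0 + ((2 + (-4 + 3)/(1 + 3))*9 - 5)) = √(0 + ((2 - 1/4)*9 - 5)) = √(0 + ((2 + (¼)*(-1))*9 - 5)) = √(0 + ((2 - ¼)*9 - 5)) = √(0 + ((7/4)*9 - 5)) = √(0 + (63/4 - 5)) = √(0 + 43/4) = √(43/4) = √43/2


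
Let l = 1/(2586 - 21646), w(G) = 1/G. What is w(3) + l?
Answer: 19057/57180 ≈ 0.33328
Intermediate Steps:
l = -1/19060 (l = 1/(-19060) = -1/19060 ≈ -5.2466e-5)
w(3) + l = 1/3 - 1/19060 = ⅓ - 1/19060 = 19057/57180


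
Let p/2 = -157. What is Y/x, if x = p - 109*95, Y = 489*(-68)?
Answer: 33252/10669 ≈ 3.1167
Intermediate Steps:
p = -314 (p = 2*(-157) = -314)
Y = -33252
x = -10669 (x = -314 - 109*95 = -314 - 10355 = -10669)
Y/x = -33252/(-10669) = -33252*(-1/10669) = 33252/10669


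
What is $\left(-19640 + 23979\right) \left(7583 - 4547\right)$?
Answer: $13173204$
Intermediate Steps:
$\left(-19640 + 23979\right) \left(7583 - 4547\right) = 4339 \cdot 3036 = 13173204$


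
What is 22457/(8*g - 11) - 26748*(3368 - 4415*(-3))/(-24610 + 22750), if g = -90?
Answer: 1592101456/6665 ≈ 2.3888e+5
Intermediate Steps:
22457/(8*g - 11) - 26748*(3368 - 4415*(-3))/(-24610 + 22750) = 22457/(8*(-90) - 11) - 26748*(3368 - 4415*(-3))/(-24610 + 22750) = 22457/(-720 - 11) - 26748/((-1860/(3368 + 13245))) = 22457/(-731) - 26748/((-1860/16613)) = 22457*(-1/731) - 26748/((-1860*1/16613)) = -1321/43 - 26748/(-1860/16613) = -1321/43 - 26748*(-16613/1860) = -1321/43 + 37030377/155 = 1592101456/6665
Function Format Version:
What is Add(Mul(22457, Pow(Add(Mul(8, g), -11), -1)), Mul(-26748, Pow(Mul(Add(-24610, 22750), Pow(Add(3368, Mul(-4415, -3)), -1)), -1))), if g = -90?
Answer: Rational(1592101456, 6665) ≈ 2.3888e+5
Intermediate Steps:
Add(Mul(22457, Pow(Add(Mul(8, g), -11), -1)), Mul(-26748, Pow(Mul(Add(-24610, 22750), Pow(Add(3368, Mul(-4415, -3)), -1)), -1))) = Add(Mul(22457, Pow(Add(Mul(8, -90), -11), -1)), Mul(-26748, Pow(Mul(Add(-24610, 22750), Pow(Add(3368, Mul(-4415, -3)), -1)), -1))) = Add(Mul(22457, Pow(Add(-720, -11), -1)), Mul(-26748, Pow(Mul(-1860, Pow(Add(3368, 13245), -1)), -1))) = Add(Mul(22457, Pow(-731, -1)), Mul(-26748, Pow(Mul(-1860, Pow(16613, -1)), -1))) = Add(Mul(22457, Rational(-1, 731)), Mul(-26748, Pow(Mul(-1860, Rational(1, 16613)), -1))) = Add(Rational(-1321, 43), Mul(-26748, Pow(Rational(-1860, 16613), -1))) = Add(Rational(-1321, 43), Mul(-26748, Rational(-16613, 1860))) = Add(Rational(-1321, 43), Rational(37030377, 155)) = Rational(1592101456, 6665)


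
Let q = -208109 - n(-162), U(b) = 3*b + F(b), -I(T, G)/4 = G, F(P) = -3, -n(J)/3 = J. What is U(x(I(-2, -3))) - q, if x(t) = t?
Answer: 208628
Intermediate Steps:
n(J) = -3*J
I(T, G) = -4*G
U(b) = -3 + 3*b (U(b) = 3*b - 3 = -3 + 3*b)
q = -208595 (q = -208109 - (-3)*(-162) = -208109 - 1*486 = -208109 - 486 = -208595)
U(x(I(-2, -3))) - q = (-3 + 3*(-4*(-3))) - 1*(-208595) = (-3 + 3*12) + 208595 = (-3 + 36) + 208595 = 33 + 208595 = 208628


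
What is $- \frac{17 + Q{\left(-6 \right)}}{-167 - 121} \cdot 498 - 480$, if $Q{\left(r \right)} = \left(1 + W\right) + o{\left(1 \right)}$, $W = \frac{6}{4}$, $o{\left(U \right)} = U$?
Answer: $- \frac{42677}{96} \approx -444.55$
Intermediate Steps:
$W = \frac{3}{2}$ ($W = 6 \cdot \frac{1}{4} = \frac{3}{2} \approx 1.5$)
$Q{\left(r \right)} = \frac{7}{2}$ ($Q{\left(r \right)} = \left(1 + \frac{3}{2}\right) + 1 = \frac{5}{2} + 1 = \frac{7}{2}$)
$- \frac{17 + Q{\left(-6 \right)}}{-167 - 121} \cdot 498 - 480 = - \frac{17 + \frac{7}{2}}{-167 - 121} \cdot 498 - 480 = - \frac{41}{2 \left(-288\right)} 498 - 480 = - \frac{41 \left(-1\right)}{2 \cdot 288} \cdot 498 - 480 = \left(-1\right) \left(- \frac{41}{576}\right) 498 - 480 = \frac{41}{576} \cdot 498 - 480 = \frac{3403}{96} - 480 = - \frac{42677}{96}$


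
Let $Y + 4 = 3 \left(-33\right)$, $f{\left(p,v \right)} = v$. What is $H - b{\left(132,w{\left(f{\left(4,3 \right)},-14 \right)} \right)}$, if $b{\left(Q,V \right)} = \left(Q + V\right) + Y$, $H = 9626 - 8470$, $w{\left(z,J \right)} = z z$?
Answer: $1118$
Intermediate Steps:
$w{\left(z,J \right)} = z^{2}$
$H = 1156$ ($H = 9626 - 8470 = 1156$)
$Y = -103$ ($Y = -4 + 3 \left(-33\right) = -4 - 99 = -103$)
$b{\left(Q,V \right)} = -103 + Q + V$ ($b{\left(Q,V \right)} = \left(Q + V\right) - 103 = -103 + Q + V$)
$H - b{\left(132,w{\left(f{\left(4,3 \right)},-14 \right)} \right)} = 1156 - \left(-103 + 132 + 3^{2}\right) = 1156 - \left(-103 + 132 + 9\right) = 1156 - 38 = 1118$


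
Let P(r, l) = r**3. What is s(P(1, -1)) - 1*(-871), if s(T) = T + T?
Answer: 873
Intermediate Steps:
s(T) = 2*T
s(P(1, -1)) - 1*(-871) = 2*1**3 - 1*(-871) = 2*1 + 871 = 2 + 871 = 873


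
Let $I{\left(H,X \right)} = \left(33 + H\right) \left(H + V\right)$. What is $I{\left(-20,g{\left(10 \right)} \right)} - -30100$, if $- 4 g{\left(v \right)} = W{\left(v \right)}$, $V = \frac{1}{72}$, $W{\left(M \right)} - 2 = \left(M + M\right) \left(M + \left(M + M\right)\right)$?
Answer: $\frac{2148493}{72} \approx 29840.0$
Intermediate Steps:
$W{\left(M \right)} = 2 + 6 M^{2}$ ($W{\left(M \right)} = 2 + \left(M + M\right) \left(M + \left(M + M\right)\right) = 2 + 2 M \left(M + 2 M\right) = 2 + 2 M 3 M = 2 + 6 M^{2}$)
$V = \frac{1}{72} \approx 0.013889$
$g{\left(v \right)} = - \frac{1}{2} - \frac{3 v^{2}}{2}$ ($g{\left(v \right)} = - \frac{2 + 6 v^{2}}{4} = - \frac{1}{2} - \frac{3 v^{2}}{2}$)
$I{\left(H,X \right)} = \left(33 + H\right) \left(\frac{1}{72} + H\right)$ ($I{\left(H,X \right)} = \left(33 + H\right) \left(H + \frac{1}{72}\right) = \left(33 + H\right) \left(\frac{1}{72} + H\right)$)
$I{\left(-20,g{\left(10 \right)} \right)} - -30100 = \left(\frac{11}{24} + \left(-20\right)^{2} + \frac{2377}{72} \left(-20\right)\right) - -30100 = \left(\frac{11}{24} + 400 - \frac{11885}{18}\right) + 30100 = - \frac{18707}{72} + 30100 = \frac{2148493}{72}$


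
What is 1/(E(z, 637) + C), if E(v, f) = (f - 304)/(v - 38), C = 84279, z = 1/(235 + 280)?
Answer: 6523/549694752 ≈ 1.1867e-5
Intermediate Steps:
z = 1/515 ≈ 0.0019417
E(v, f) = (-304 + f)/(-38 + v)
1/(E(z, 637) + C) = 1/((-304 + 637)/(-38 + 1/515) + 84279) = 1/(333/(-19569/515) + 84279) = 1/(-515/19569*333 + 84279) = 1/(-57165/6523 + 84279) = 1/(549694752/6523) = 6523/549694752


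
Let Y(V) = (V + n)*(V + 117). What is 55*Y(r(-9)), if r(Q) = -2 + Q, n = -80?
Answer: -530530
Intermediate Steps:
Y(V) = (-80 + V)*(117 + V) (Y(V) = (V - 80)*(V + 117) = (-80 + V)*(117 + V))
55*Y(r(-9)) = 55*(-9360 + (-2 - 9)² + 37*(-2 - 9)) = 55*(-9360 + (-11)² + 37*(-11)) = 55*(-9360 + 121 - 407) = 55*(-9646) = -530530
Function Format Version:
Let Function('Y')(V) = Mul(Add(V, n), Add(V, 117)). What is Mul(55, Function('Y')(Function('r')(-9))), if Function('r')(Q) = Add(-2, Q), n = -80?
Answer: -530530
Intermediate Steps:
Function('Y')(V) = Mul(Add(-80, V), Add(117, V)) (Function('Y')(V) = Mul(Add(V, -80), Add(V, 117)) = Mul(Add(-80, V), Add(117, V)))
Mul(55, Function('Y')(Function('r')(-9))) = Mul(55, Add(-9360, Pow(Add(-2, -9), 2), Mul(37, Add(-2, -9)))) = Mul(55, Add(-9360, Pow(-11, 2), Mul(37, -11))) = Mul(55, Add(-9360, 121, -407)) = Mul(55, -9646) = -530530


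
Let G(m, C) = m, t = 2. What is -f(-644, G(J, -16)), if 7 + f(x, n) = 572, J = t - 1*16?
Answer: -565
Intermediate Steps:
J = -14 (J = 2 - 1*16 = 2 - 16 = -14)
f(x, n) = 565 (f(x, n) = -7 + 572 = 565)
-f(-644, G(J, -16)) = -1*565 = -565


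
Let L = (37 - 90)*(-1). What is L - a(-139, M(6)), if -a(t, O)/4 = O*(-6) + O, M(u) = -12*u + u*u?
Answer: 773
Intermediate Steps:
M(u) = u**2 - 12*u (M(u) = -12*u + u**2 = u**2 - 12*u)
a(t, O) = 20*O (a(t, O) = -4*(O*(-6) + O) = -4*(-6*O + O) = -(-20)*O = 20*O)
L = 53 (L = -53*(-1) = 53)
L - a(-139, M(6)) = 53 - 20*6*(-12 + 6) = 53 - 20*6*(-6) = 53 - 20*(-36) = 53 - 1*(-720) = 53 + 720 = 773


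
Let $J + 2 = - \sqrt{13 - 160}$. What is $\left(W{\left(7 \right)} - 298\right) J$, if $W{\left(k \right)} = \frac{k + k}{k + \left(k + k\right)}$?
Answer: $\frac{1784}{3} + \frac{6244 i \sqrt{3}}{3} \approx 594.67 + 3605.0 i$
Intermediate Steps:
$J = -2 - 7 i \sqrt{3}$ ($J = -2 - \sqrt{13 - 160} = -2 - \sqrt{-147} = -2 - 7 i \sqrt{3} \approx -2.0 - 12.124 i$)
$W{\left(k \right)} = \frac{2}{3}$ ($W{\left(k \right)} = \frac{2 k}{k + 2 k} = \frac{2 k}{3 k} = 2 k \frac{1}{3 k} = \frac{2}{3}$)
$\left(W{\left(7 \right)} - 298\right) J = \left(\frac{2}{3} - 298\right) \left(-2 - 7 i \sqrt{3}\right) = - \frac{892 \left(-2 - 7 i \sqrt{3}\right)}{3} = \frac{1784}{3} + \frac{6244 i \sqrt{3}}{3}$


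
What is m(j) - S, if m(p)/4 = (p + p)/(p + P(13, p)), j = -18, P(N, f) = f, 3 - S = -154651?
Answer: -154650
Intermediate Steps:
S = 154654 (S = 3 - 1*(-154651) = 3 + 154651 = 154654)
m(p) = 4 (m(p) = 4*((p + p)/(p + p)) = 4*((2*p)/((2*p))) = 4*((2*p)*(1/(2*p))) = 4*1 = 4)
m(j) - S = 4 - 1*154654 = 4 - 154654 = -154650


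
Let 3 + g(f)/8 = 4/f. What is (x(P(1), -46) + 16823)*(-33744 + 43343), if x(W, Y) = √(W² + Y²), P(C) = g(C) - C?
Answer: 161483977 + 9599*√2165 ≈ 1.6193e+8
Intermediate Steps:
g(f) = -24 + 32/f (g(f) = -24 + 8*(4/f) = -24 + 32/f)
P(C) = -24 - C + 32/C (P(C) = (-24 + 32/C) - C = -24 - C + 32/C)
(x(P(1), -46) + 16823)*(-33744 + 43343) = (√((-24 - 1*1 + 32/1)² + (-46)²) + 16823)*(-33744 + 43343) = (√((-24 - 1 + 32*1)² + 2116) + 16823)*9599 = (√((-24 - 1 + 32)² + 2116) + 16823)*9599 = (√(7² + 2116) + 16823)*9599 = (√(49 + 2116) + 16823)*9599 = (√2165 + 16823)*9599 = (16823 + √2165)*9599 = 161483977 + 9599*√2165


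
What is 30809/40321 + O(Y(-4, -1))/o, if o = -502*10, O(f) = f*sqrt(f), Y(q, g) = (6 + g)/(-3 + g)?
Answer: 30809/40321 + I*sqrt(5)/8032 ≈ 0.76409 + 0.0002784*I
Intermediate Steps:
Y(q, g) = (6 + g)/(-3 + g)
O(f) = f**(3/2)
o = -5020
30809/40321 + O(Y(-4, -1))/o = 30809/40321 + ((6 - 1)/(-3 - 1))**(3/2)/(-5020) = 30809*(1/40321) + (5/(-4))**(3/2)*(-1/5020) = 30809/40321 + (-1/4*5)**(3/2)*(-1/5020) = 30809/40321 + (-5/4)**(3/2)*(-1/5020) = 30809/40321 - 5*I*sqrt(5)/8*(-1/5020) = 30809/40321 + I*sqrt(5)/8032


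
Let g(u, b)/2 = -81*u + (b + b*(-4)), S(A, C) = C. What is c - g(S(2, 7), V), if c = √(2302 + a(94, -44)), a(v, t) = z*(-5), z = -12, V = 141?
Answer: 1980 + √2362 ≈ 2028.6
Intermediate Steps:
g(u, b) = -162*u - 6*b (g(u, b) = 2*(-81*u + (b + b*(-4))) = 2*(-81*u + (b - 4*b)) = 2*(-81*u - 3*b) = -162*u - 6*b)
a(v, t) = 60 (a(v, t) = -12*(-5) = 60)
c = √2362 (c = √(2302 + 60) = √2362 ≈ 48.600)
c - g(S(2, 7), V) = √2362 - (-162*7 - 6*141) = √2362 - (-1134 - 846) = √2362 - 1*(-1980) = √2362 + 1980 = 1980 + √2362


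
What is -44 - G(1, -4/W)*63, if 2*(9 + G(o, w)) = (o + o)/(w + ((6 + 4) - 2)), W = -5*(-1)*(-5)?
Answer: 35039/68 ≈ 515.28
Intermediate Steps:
W = -25 (W = 5*(-5) = -25)
G(o, w) = -9 + o/(8 + w) (G(o, w) = -9 + ((o + o)/(w + ((6 + 4) - 2)))/2 = -9 + ((2*o)/(w + (10 - 2)))/2 = -9 + ((2*o)/(w + 8))/2 = -9 + ((2*o)/(8 + w))/2 = -9 + (2*o/(8 + w))/2 = -9 + o/(8 + w))
-44 - G(1, -4/W)*63 = -44 - (-72 + 1 - (-36)/(-25))/(8 - 4/(-25))*63 = -44 - (-72 + 1 - (-36)*(-1)/25)/(8 - 4*(-1/25))*63 = -44 - (-72 + 1 - 9*4/25)/(8 + 4/25)*63 = -44 - (-72 + 1 - 36/25)/204/25*63 = -44 - 25*(-1811)/(204*25)*63 = -44 - 1*(-1811/204)*63 = -44 + (1811/204)*63 = -44 + 38031/68 = 35039/68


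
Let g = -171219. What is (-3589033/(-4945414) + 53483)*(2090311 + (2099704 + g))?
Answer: 531484095152021010/2472707 ≈ 2.1494e+11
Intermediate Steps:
(-3589033/(-4945414) + 53483)*(2090311 + (2099704 + g)) = (-3589033/(-4945414) + 53483)*(2090311 + (2099704 - 171219)) = (-3589033*(-1/4945414) + 53483)*(2090311 + 1928485) = (3589033/4945414 + 53483)*4018796 = (264499165995/4945414)*4018796 = 531484095152021010/2472707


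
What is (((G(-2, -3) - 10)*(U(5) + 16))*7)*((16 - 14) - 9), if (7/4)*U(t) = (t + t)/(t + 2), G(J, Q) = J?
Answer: 9888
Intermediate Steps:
U(t) = 8*t/(7*(2 + t)) (U(t) = 4*((t + t)/(t + 2))/7 = 4*((2*t)/(2 + t))/7 = 4*(2*t/(2 + t))/7 = 8*t/(7*(2 + t)))
(((G(-2, -3) - 10)*(U(5) + 16))*7)*((16 - 14) - 9) = (((-2 - 10)*((8/7)*5/(2 + 5) + 16))*7)*((16 - 14) - 9) = (-12*((8/7)*5/7 + 16)*7)*(2 - 9) = (-12*((8/7)*5*(⅐) + 16)*7)*(-7) = (-12*(40/49 + 16)*7)*(-7) = (-12*824/49*7)*(-7) = -9888/49*7*(-7) = -9888/7*(-7) = 9888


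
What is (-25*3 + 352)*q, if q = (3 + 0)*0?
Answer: 0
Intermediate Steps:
q = 0 (q = 3*0 = 0)
(-25*3 + 352)*q = (-25*3 + 352)*0 = (-75 + 352)*0 = 277*0 = 0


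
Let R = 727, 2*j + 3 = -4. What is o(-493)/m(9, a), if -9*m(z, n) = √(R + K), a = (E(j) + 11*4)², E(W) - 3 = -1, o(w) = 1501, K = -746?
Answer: 711*I*√19 ≈ 3099.2*I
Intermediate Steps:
j = -7/2 (j = -3/2 + (½)*(-4) = -3/2 - 2 = -7/2 ≈ -3.5000)
E(W) = 2 (E(W) = 3 - 1 = 2)
a = 2116 (a = (2 + 11*4)² = (2 + 44)² = 46² = 2116)
m(z, n) = -I*√19/9 (m(z, n) = -√(727 - 746)/9 = -I*√19/9)
o(-493)/m(9, a) = 1501/((-I*√19/9)) = 1501*(9*I*√19/19) = 711*I*√19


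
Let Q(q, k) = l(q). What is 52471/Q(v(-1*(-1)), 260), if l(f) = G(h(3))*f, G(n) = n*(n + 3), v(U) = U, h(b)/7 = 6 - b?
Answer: 52471/504 ≈ 104.11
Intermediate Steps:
h(b) = 42 - 7*b (h(b) = 7*(6 - b) = 42 - 7*b)
G(n) = n*(3 + n)
l(f) = 504*f (l(f) = ((42 - 7*3)*(3 + (42 - 7*3)))*f = ((42 - 21)*(3 + (42 - 21)))*f = (21*(3 + 21))*f = (21*24)*f = 504*f)
Q(q, k) = 504*q
52471/Q(v(-1*(-1)), 260) = 52471/((504*(-1*(-1)))) = 52471/((504*1)) = 52471/504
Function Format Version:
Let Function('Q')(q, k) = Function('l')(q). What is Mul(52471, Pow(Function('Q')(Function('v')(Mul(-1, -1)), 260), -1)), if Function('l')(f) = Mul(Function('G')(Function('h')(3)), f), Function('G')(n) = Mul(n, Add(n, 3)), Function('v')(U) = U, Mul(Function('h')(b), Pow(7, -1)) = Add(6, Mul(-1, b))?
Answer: Rational(52471, 504) ≈ 104.11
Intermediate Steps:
Function('h')(b) = Add(42, Mul(-7, b)) (Function('h')(b) = Mul(7, Add(6, Mul(-1, b))) = Add(42, Mul(-7, b)))
Function('G')(n) = Mul(n, Add(3, n))
Function('l')(f) = Mul(504, f) (Function('l')(f) = Mul(Mul(Add(42, Mul(-7, 3)), Add(3, Add(42, Mul(-7, 3)))), f) = Mul(Mul(Add(42, -21), Add(3, Add(42, -21))), f) = Mul(Mul(21, Add(3, 21)), f) = Mul(Mul(21, 24), f) = Mul(504, f))
Function('Q')(q, k) = Mul(504, q)
Mul(52471, Pow(Function('Q')(Function('v')(Mul(-1, -1)), 260), -1)) = Mul(52471, Pow(Mul(504, Mul(-1, -1)), -1)) = Mul(52471, Pow(Mul(504, 1), -1)) = Mul(52471, Pow(504, -1)) = Mul(52471, Rational(1, 504)) = Rational(52471, 504)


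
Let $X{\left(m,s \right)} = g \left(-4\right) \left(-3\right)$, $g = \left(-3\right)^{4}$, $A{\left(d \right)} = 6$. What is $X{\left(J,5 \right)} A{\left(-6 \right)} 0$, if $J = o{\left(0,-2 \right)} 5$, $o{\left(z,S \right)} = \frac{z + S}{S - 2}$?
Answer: $0$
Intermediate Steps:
$o{\left(z,S \right)} = \frac{S + z}{-2 + S}$
$J = \frac{5}{2}$ ($J = \frac{-2 + 0}{-2 - 2} \cdot 5 = \frac{1}{-4} \left(-2\right) 5 = \left(- \frac{1}{4}\right) \left(-2\right) 5 = \frac{1}{2} \cdot 5 = \frac{5}{2} \approx 2.5$)
$g = 81$
$X{\left(m,s \right)} = 972$ ($X{\left(m,s \right)} = 81 \left(-4\right) \left(-3\right) = \left(-324\right) \left(-3\right) = 972$)
$X{\left(J,5 \right)} A{\left(-6 \right)} 0 = 972 \cdot 6 \cdot 0 = 5832 \cdot 0 = 0$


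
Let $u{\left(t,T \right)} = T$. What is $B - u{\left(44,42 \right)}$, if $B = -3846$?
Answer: $-3888$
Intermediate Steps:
$B - u{\left(44,42 \right)} = -3846 - 42 = -3888$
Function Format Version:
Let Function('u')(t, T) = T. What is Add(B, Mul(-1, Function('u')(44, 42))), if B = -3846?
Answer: -3888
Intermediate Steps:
Add(B, Mul(-1, Function('u')(44, 42))) = Add(-3846, Mul(-1, 42)) = Add(-3846, -42) = -3888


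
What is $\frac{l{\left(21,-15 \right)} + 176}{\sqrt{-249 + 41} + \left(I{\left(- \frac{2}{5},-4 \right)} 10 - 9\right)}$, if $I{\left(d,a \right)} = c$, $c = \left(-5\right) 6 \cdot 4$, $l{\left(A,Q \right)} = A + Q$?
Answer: $- \frac{16926}{112453} - \frac{56 i \sqrt{13}}{112453} \approx -0.15052 - 0.0017955 i$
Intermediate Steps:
$c = -120$ ($c = \left(-30\right) 4 = -120$)
$I{\left(d,a \right)} = -120$
$\frac{l{\left(21,-15 \right)} + 176}{\sqrt{-249 + 41} + \left(I{\left(- \frac{2}{5},-4 \right)} 10 - 9\right)} = \frac{\left(21 - 15\right) + 176}{\sqrt{-249 + 41} - 1209} = \frac{6 + 176}{\sqrt{-208} - 1209} = \frac{182}{4 i \sqrt{13} - 1209} = \frac{182}{-1209 + 4 i \sqrt{13}}$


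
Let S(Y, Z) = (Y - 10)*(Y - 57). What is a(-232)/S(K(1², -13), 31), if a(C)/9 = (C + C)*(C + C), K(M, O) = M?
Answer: 26912/7 ≈ 3844.6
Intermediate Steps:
S(Y, Z) = (-57 + Y)*(-10 + Y) (S(Y, Z) = (-10 + Y)*(-57 + Y) = (-57 + Y)*(-10 + Y))
a(C) = 36*C² (a(C) = 9*((C + C)*(C + C)) = 9*((2*C)*(2*C)) = 9*(4*C²) = 36*C²)
a(-232)/S(K(1², -13), 31) = (36*(-232)²)/(570 + (1²)² - 67*1²) = (36*53824)/(570 + 1² - 67*1) = 1937664/(570 + 1 - 67) = 1937664/504 = 1937664*(1/504) = 26912/7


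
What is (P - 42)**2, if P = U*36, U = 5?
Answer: 19044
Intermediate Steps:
P = 180 (P = 5*36 = 180)
(P - 42)**2 = (180 - 42)**2 = 138**2 = 19044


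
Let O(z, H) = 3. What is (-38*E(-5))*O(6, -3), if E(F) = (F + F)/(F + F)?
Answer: -114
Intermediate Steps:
E(F) = 1 (E(F) = (2*F)/((2*F)) = (2*F)*(1/(2*F)) = 1)
(-38*E(-5))*O(6, -3) = -38*1*3 = -38*3 = -114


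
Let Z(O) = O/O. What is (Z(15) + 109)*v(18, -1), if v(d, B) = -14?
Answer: -1540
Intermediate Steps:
Z(O) = 1
(Z(15) + 109)*v(18, -1) = (1 + 109)*(-14) = 110*(-14) = -1540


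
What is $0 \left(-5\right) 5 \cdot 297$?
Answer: $0$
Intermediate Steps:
$0 \left(-5\right) 5 \cdot 297 = 0 \cdot 5 \cdot 297 = 0 \cdot 297 = 0$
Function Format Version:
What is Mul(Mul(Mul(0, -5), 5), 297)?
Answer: 0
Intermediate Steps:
Mul(Mul(Mul(0, -5), 5), 297) = Mul(Mul(0, 5), 297) = Mul(0, 297) = 0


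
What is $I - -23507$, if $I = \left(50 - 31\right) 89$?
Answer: $25198$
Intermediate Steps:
$I = 1691$ ($I = 19 \cdot 89 = 1691$)
$I - -23507 = 1691 - -23507 = 1691 + 23507 = 25198$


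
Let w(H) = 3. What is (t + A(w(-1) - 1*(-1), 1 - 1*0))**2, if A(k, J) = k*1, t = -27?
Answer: 529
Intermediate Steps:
A(k, J) = k
(t + A(w(-1) - 1*(-1), 1 - 1*0))**2 = (-27 + (3 - 1*(-1)))**2 = (-27 + (3 + 1))**2 = (-27 + 4)**2 = (-23)**2 = 529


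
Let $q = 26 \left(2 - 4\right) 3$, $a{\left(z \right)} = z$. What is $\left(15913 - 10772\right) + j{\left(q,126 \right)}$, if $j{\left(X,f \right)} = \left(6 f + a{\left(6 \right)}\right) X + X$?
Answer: $-113887$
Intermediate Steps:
$q = -156$ ($q = 26 \left(\left(-2\right) 3\right) = 26 \left(-6\right) = -156$)
$j{\left(X,f \right)} = X + X \left(6 + 6 f\right)$ ($j{\left(X,f \right)} = \left(6 f + 6\right) X + X = \left(6 + 6 f\right) X + X = X \left(6 + 6 f\right) + X = X + X \left(6 + 6 f\right)$)
$\left(15913 - 10772\right) + j{\left(q,126 \right)} = \left(15913 - 10772\right) - 156 \left(7 + 6 \cdot 126\right) = 5141 - 156 \left(7 + 756\right) = 5141 - 119028 = -113887$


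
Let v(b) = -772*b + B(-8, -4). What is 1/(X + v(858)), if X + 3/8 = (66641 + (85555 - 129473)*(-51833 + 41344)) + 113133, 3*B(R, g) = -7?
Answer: 24/11044159135 ≈ 2.1731e-9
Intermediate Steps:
B(R, g) = -7/3 (B(R, g) = (⅓)*(-7) = -7/3)
X = 3686685405/8 (X = -3/8 + ((66641 + (85555 - 129473)*(-51833 + 41344)) + 113133) = -3/8 + ((66641 - 43918*(-10489)) + 113133) = -3/8 + ((66641 + 460655902) + 113133) = -3/8 + (460722543 + 113133) = -3/8 + 460835676 = 3686685405/8 ≈ 4.6084e+8)
v(b) = -7/3 - 772*b (v(b) = -772*b - 7/3 = -7/3 - 772*b)
1/(X + v(858)) = 1/(3686685405/8 + (-7/3 - 772*858)) = 1/(3686685405/8 + (-7/3 - 662376)) = 1/(3686685405/8 - 1987135/3) = 1/(11044159135/24) = 24/11044159135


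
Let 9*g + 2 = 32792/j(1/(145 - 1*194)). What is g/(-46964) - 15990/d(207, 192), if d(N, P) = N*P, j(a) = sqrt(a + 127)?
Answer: -10429799/25924128 - 28693*sqrt(6222)/328736259 ≈ -0.40920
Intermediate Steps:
j(a) = sqrt(127 + a)
g = -2/9 + 114772*sqrt(6222)/27999 (g = -2/9 + (32792/(sqrt(127 + 1/(145 - 1*194))))/9 = -2/9 + (32792/(sqrt(127 + 1/(145 - 194))))/9 = -2/9 + (32792/(sqrt(127 + 1/(-49))))/9 = -2/9 + (32792/(sqrt(127 - 1/49)))/9 = -2/9 + (32792/(sqrt(6222/49)))/9 = -2/9 + (32792/((sqrt(6222)/7)))/9 = -2/9 + (32792*(7*sqrt(6222)/6222))/9 = -2/9 + (114772*sqrt(6222)/3111)/9 = -2/9 + 114772*sqrt(6222)/27999 ≈ 323.12)
g/(-46964) - 15990/d(207, 192) = (-2/9 + 114772*sqrt(6222)/27999)/(-46964) - 15990/(207*192) = (-2/9 + 114772*sqrt(6222)/27999)*(-1/46964) - 15990/39744 = (1/211338 - 28693*sqrt(6222)/328736259) - 15990*1/39744 = (1/211338 - 28693*sqrt(6222)/328736259) - 2665/6624 = -10429799/25924128 - 28693*sqrt(6222)/328736259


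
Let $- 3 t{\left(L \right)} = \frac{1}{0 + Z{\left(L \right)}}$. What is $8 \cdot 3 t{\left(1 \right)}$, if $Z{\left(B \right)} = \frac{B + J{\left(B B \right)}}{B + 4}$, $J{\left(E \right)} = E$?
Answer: $-20$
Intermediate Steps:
$Z{\left(B \right)} = \frac{B + B^{2}}{4 + B}$ ($Z{\left(B \right)} = \frac{B + B B}{B + 4} = \frac{B + B^{2}}{4 + B}$)
$t{\left(L \right)} = - \frac{4 + L}{3 L \left(1 + L\right)}$ ($t{\left(L \right)} = - \frac{1}{3 \left(0 + \frac{L \left(1 + L\right)}{4 + L}\right)} = - \frac{1}{3 \frac{L \left(1 + L\right)}{4 + L}} = - \frac{\frac{1}{L} \frac{1}{1 + L} \left(4 + L\right)}{3} = - \frac{4 + L}{3 L \left(1 + L\right)}$)
$8 \cdot 3 t{\left(1 \right)} = 8 \cdot 3 \frac{-4 - 1}{3 \cdot 1 \left(1 + 1\right)} = 24 \cdot \frac{1}{3} \cdot 1 \cdot \frac{1}{2} \left(-4 - 1\right) = 24 \cdot \frac{1}{3} \cdot 1 \cdot \frac{1}{2} \left(-5\right) = 24 \left(- \frac{5}{6}\right) = -20$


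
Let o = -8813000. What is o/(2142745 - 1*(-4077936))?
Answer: -8813000/6220681 ≈ -1.4167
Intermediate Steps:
o/(2142745 - 1*(-4077936)) = -8813000/(2142745 - 1*(-4077936)) = -8813000/(2142745 + 4077936) = -8813000/6220681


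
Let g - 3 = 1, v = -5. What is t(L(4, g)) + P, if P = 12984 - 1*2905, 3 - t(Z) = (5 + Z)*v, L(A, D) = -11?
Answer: 10052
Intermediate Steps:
g = 4 (g = 3 + 1 = 4)
t(Z) = 28 + 5*Z (t(Z) = 3 - (5 + Z)*(-5) = 3 - (-25 - 5*Z) = 3 + (25 + 5*Z) = 28 + 5*Z)
P = 10079 (P = 12984 - 2905 = 10079)
t(L(4, g)) + P = (28 + 5*(-11)) + 10079 = (28 - 55) + 10079 = -27 + 10079 = 10052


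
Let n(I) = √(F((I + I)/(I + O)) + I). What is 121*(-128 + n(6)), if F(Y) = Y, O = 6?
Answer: -15488 + 121*√7 ≈ -15168.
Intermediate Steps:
n(I) = √(I + 2*I/(6 + I)) (n(I) = √((I + I)/(I + 6) + I) = √((2*I)/(6 + I) + I) = √(2*I/(6 + I) + I) = √(I + 2*I/(6 + I)))
121*(-128 + n(6)) = 121*(-128 + √(6*(8 + 6)/(6 + 6))) = 121*(-128 + √(6*14/12)) = 121*(-128 + √(6*(1/12)*14)) = 121*(-128 + √7) = -15488 + 121*√7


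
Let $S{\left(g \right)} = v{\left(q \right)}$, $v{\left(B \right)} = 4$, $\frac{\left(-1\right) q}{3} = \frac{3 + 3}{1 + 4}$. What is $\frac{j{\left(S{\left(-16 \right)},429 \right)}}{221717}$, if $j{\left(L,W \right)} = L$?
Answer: $\frac{4}{221717} \approx 1.8041 \cdot 10^{-5}$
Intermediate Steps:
$q = - \frac{18}{5}$ ($q = - 3 \frac{3 + 3}{1 + 4} = - 3 \cdot \frac{6}{5} = - 3 \cdot 6 \cdot \frac{1}{5} = \left(-3\right) \frac{6}{5} = - \frac{18}{5} \approx -3.6$)
$S{\left(g \right)} = 4$
$\frac{j{\left(S{\left(-16 \right)},429 \right)}}{221717} = \frac{4}{221717}$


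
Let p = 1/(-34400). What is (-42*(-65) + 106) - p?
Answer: 97558401/34400 ≈ 2836.0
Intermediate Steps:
p = -1/34400 ≈ -2.9070e-5
(-42*(-65) + 106) - p = (-42*(-65) + 106) - 1*(-1/34400) = (2730 + 106) + 1/34400 = 2836 + 1/34400 = 97558401/34400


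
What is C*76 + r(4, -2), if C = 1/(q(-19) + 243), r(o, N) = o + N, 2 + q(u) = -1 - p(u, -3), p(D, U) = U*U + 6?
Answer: 526/225 ≈ 2.3378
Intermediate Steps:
p(D, U) = 6 + U² (p(D, U) = U² + 6 = 6 + U²)
q(u) = -18 (q(u) = -2 + (-1 - (6 + (-3)²)) = -2 + (-1 - (6 + 9)) = -2 + (-1 - 1*15) = -2 + (-1 - 15) = -2 - 16 = -18)
r(o, N) = N + o
C = 1/225 (C = 1/(-18 + 243) = 1/225 ≈ 0.0044444)
C*76 + r(4, -2) = (1/225)*76 + (-2 + 4) = 76/225 + 2 = 526/225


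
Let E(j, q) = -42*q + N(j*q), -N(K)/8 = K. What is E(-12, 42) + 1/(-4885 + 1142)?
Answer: 8489123/3743 ≈ 2268.0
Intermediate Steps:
N(K) = -8*K
E(j, q) = -42*q - 8*j*q
E(-12, 42) + 1/(-4885 + 1142) = 2*42*(-21 - 4*(-12)) + 1/(-4885 + 1142) = 2*42*(-21 + 48) + 1/(-3743) = 2*42*27 - 1/3743 = 2268 - 1/3743 = 8489123/3743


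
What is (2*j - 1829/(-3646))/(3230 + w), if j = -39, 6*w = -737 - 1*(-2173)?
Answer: -847677/37947568 ≈ -0.022338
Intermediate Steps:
w = 718/3 (w = (-737 - 1*(-2173))/6 = (-737 + 2173)/6 = (⅙)*1436 = 718/3 ≈ 239.33)
(2*j - 1829/(-3646))/(3230 + w) = (2*(-39) - 1829/(-3646))/(3230 + 718/3) = (-78 - 1829*(-1/3646))/(10408/3) = (-78 + 1829/3646)*(3/10408) = -282559/3646*3/10408 = -847677/37947568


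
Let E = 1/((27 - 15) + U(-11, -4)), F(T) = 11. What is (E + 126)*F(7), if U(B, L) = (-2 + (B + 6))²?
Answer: 84557/61 ≈ 1386.2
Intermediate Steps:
U(B, L) = (4 + B)² (U(B, L) = (-2 + (6 + B))² = (4 + B)²)
E = 1/61 (E = 1/((27 - 15) + (4 - 11)²) = 1/(12 + (-7)²) = 1/(12 + 49) = 1/61 ≈ 0.016393)
(E + 126)*F(7) = (1/61 + 126)*11 = (7687/61)*11 = 84557/61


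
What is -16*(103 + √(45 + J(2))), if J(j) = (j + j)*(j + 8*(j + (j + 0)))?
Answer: -1648 - 16*√181 ≈ -1863.3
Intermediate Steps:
J(j) = 34*j² (J(j) = (2*j)*(j + 8*(j + j)) = (2*j)*(j + 8*(2*j)) = (2*j)*(j + 16*j) = (2*j)*(17*j) = 34*j²)
-16*(103 + √(45 + J(2))) = -16*(103 + √(45 + 34*2²)) = -16*(103 + √(45 + 34*4)) = -16*(103 + √(45 + 136)) = -16*(103 + √181) = -1648 - 16*√181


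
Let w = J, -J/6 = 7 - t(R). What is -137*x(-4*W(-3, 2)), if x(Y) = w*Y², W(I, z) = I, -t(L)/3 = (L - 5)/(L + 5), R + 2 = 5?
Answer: 739800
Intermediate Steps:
R = 3 (R = -2 + 5 = 3)
t(L) = -3*(-5 + L)/(5 + L) (t(L) = -3*(L - 5)/(L + 5) = -3*(-5 + L)/(5 + L))
J = -75/2 (J = -6*(7 - 3*(5 - 1*3)/(5 + 3)) = -6*(7 - 3*(5 - 3)/8) = -6*(7 - 3*2/8) = -6*(7 - 1*¾) = -6*(7 - ¾) = -6*25/4 = -75/2 ≈ -37.500)
w = -75/2 ≈ -37.500
x(Y) = -75*Y²/2
-137*x(-4*W(-3, 2)) = -(-10275)*(-4*(-3))²/2 = -(-10275)*12²/2 = -(-10275)*144/2 = -137*(-5400) = 739800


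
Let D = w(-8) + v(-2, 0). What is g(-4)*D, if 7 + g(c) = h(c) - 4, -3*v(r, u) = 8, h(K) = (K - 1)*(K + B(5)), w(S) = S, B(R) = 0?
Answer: -96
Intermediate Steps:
h(K) = K*(-1 + K) (h(K) = (K - 1)*(K + 0) = (-1 + K)*K = K*(-1 + K))
v(r, u) = -8/3 (v(r, u) = -⅓*8 = -8/3)
D = -32/3 (D = -8 - 8/3 = -32/3 ≈ -10.667)
g(c) = -11 + c*(-1 + c) (g(c) = -7 + (c*(-1 + c) - 4) = -7 + (-4 + c*(-1 + c)) = -11 + c*(-1 + c))
g(-4)*D = (-11 + (-4)² - 1*(-4))*(-32/3) = (-11 + 16 + 4)*(-32/3) = 9*(-32/3) = -96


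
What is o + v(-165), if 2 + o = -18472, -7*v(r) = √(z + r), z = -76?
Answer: -18474 - I*√241/7 ≈ -18474.0 - 2.2177*I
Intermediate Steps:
v(r) = -√(-76 + r)/7
o = -18474 (o = -2 - 18472 = -18474)
o + v(-165) = -18474 - √(-76 - 165)/7 = -18474 - I*√241/7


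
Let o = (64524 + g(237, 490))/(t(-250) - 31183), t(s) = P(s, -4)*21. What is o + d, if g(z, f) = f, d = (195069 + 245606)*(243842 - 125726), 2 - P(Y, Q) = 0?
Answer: 1620912975565286/31141 ≈ 5.2051e+10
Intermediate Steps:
P(Y, Q) = 2 (P(Y, Q) = 2 - 1*0 = 2 + 0 = 2)
t(s) = 42 (t(s) = 2*21 = 42)
d = 52050768300 (d = 440675*118116 = 52050768300)
o = -65014/31141 (o = (64524 + 490)/(42 - 31183) = 65014/(-31141) = 65014*(-1/31141) = -65014/31141 ≈ -2.0877)
o + d = -65014/31141 + 52050768300 = 1620912975565286/31141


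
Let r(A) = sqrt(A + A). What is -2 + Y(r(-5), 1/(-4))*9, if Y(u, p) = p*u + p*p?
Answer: -23/16 - 9*I*sqrt(10)/4 ≈ -1.4375 - 7.1151*I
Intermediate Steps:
r(A) = sqrt(2)*sqrt(A) (r(A) = sqrt(2*A) = sqrt(2)*sqrt(A))
Y(u, p) = p**2 + p*u (Y(u, p) = p*u + p**2 = p**2 + p*u)
-2 + Y(r(-5), 1/(-4))*9 = -2 + ((1/(-4) + sqrt(2)*sqrt(-5))/(-4))*9 = -2 - (-1/4 + sqrt(2)*(I*sqrt(5)))/4*9 = -2 - (-1/4 + I*sqrt(10))/4*9 = -2 + (1/16 - I*sqrt(10)/4)*9 = -2 + (9/16 - 9*I*sqrt(10)/4) = -23/16 - 9*I*sqrt(10)/4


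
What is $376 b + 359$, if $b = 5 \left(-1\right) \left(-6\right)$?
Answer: $11639$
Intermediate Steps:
$b = 30$ ($b = \left(-5\right) \left(-6\right) = 30$)
$376 b + 359 = 376 \cdot 30 + 359 = 11280 + 359 = 11639$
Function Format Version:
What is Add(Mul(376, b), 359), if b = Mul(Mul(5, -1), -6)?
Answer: 11639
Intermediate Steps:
b = 30 (b = Mul(-5, -6) = 30)
Add(Mul(376, b), 359) = Add(Mul(376, 30), 359) = Add(11280, 359) = 11639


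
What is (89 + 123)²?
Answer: 44944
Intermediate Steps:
(89 + 123)² = 212² = 44944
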